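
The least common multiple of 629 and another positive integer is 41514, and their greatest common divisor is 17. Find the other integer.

gcd × lcm = product of the two integers, so the other integer is (17 × 41514) / 629 = 1122.

1122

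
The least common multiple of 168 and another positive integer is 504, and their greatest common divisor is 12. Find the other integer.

36

gcd × lcm = product of the two integers, so the other integer is (12 × 504) / 168 = 36.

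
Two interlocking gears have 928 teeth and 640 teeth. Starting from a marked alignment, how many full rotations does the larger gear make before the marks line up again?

20 rotations

The first common completion time is the LCM of the periods.
928 = 2^5 × 29
640 = 2^7 × 5
LCM(928, 640) = 2^7 × 5 × 29 = 18560.
Rotations for period 928: 18560 / 928 = 20.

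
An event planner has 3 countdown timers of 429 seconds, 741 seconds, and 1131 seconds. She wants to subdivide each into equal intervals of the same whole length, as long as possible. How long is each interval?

39 seconds

The interval must divide each timer length; the longest such is the gcd.
429 = 3 × 11 × 13
741 = 3 × 13 × 19
1131 = 3 × 13 × 29
gcd(429, 741, 1131) = 3 × 13 = 39.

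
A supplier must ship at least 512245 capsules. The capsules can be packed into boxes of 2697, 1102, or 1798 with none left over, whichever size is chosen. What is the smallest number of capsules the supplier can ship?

The number of capsules must be a common multiple of 2697, 1102, and 1798, so a multiple of their LCM.
2697 = 3 × 29 × 31
1102 = 2 × 19 × 29
1798 = 2 × 29 × 31
LCM(2697, 1102, 1798) = 2 × 3 × 19 × 29 × 31 = 102486.
Smallest multiple of 102486 that is ≥ 512245: ⌈512245/102486⌉ × 102486 = 5 × 102486 = 512430.

512430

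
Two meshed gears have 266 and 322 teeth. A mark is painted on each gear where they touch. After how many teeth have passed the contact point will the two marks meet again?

6118 teeth

We need the least common multiple of the intervals.
266 = 2 × 7 × 19
322 = 2 × 7 × 23
LCM(266, 322) = 2 × 7 × 19 × 23 = 6118.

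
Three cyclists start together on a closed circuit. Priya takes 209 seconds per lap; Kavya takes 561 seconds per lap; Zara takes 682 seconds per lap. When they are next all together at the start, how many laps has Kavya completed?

All finish a whole number of cycles simultaneously at t = LCM of the periods.
209 = 11 × 19
561 = 3 × 11 × 17
682 = 2 × 11 × 31
LCM(209, 561, 682) = 2 × 3 × 11 × 17 × 19 × 31 = 660858.
Laps for period 561: 660858 / 561 = 1178.

1178 laps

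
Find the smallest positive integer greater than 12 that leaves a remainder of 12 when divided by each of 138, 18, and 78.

N − 12 must be a common multiple of 138, 18, and 78.
138 = 2 × 3 × 23
18 = 2 × 3^2
78 = 2 × 3 × 13
LCM(138, 18, 78) = 2 × 3^2 × 13 × 23 = 5382.
Smallest N > 12 is LCM + 12 = 5382 + 12 = 5394.

5394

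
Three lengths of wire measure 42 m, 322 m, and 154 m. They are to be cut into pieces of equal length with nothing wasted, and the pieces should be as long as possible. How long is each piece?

Each piece length must divide every original length, so the longest possible is gcd(42, 322, 154).
42 = 2 × 3 × 7
322 = 2 × 7 × 23
154 = 2 × 7 × 11
gcd(42, 322, 154) = 2 × 7 = 14.

14 m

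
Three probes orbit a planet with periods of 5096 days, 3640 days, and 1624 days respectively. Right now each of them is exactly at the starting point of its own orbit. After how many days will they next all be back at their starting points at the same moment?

738920 days

We need the least common multiple of the intervals.
5096 = 2^3 × 7^2 × 13
3640 = 2^3 × 5 × 7 × 13
1624 = 2^3 × 7 × 29
LCM(5096, 3640, 1624) = 2^3 × 5 × 7^2 × 13 × 29 = 738920.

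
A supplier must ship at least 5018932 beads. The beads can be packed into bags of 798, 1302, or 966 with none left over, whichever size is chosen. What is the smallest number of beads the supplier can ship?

The number of beads must be a common multiple of 798, 1302, and 966, so a multiple of their LCM.
798 = 2 × 3 × 7 × 19
1302 = 2 × 3 × 7 × 31
966 = 2 × 3 × 7 × 23
LCM(798, 1302, 966) = 2 × 3 × 7 × 19 × 23 × 31 = 568974.
Smallest multiple of 568974 that is ≥ 5018932: ⌈5018932/568974⌉ × 568974 = 9 × 568974 = 5120766.

5120766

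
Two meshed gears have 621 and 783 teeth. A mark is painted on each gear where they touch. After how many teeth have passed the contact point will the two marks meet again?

They coincide at every common multiple of the periods; the first is the LCM.
621 = 3^3 × 23
783 = 3^3 × 29
LCM(621, 783) = 3^3 × 23 × 29 = 18009.

18009 teeth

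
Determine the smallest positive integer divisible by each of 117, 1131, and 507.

44109

117 = 3^2 × 13
1131 = 3 × 13 × 29
507 = 3 × 13^2
LCM(117, 1131, 507) = 3^2 × 13^2 × 29 = 44109.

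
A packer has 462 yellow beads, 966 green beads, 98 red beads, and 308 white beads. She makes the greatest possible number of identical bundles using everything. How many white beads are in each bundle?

Number of bundles = gcd(462, 966, 98, 308).
462 = 2 × 3 × 7 × 11
966 = 2 × 3 × 7 × 23
98 = 2 × 7^2
308 = 2^2 × 7 × 11
gcd(462, 966, 98, 308) = 2 × 7 = 14.
white beads per bundle = 308 / 14 = 22.

22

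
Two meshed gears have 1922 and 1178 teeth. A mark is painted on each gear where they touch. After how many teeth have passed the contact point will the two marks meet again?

36518 teeth

They coincide at every common multiple of the periods; the first is the LCM.
1922 = 2 × 31^2
1178 = 2 × 19 × 31
LCM(1922, 1178) = 2 × 19 × 31^2 = 36518.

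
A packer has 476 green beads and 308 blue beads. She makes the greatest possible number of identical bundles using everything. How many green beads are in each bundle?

17

Number of bundles = gcd(476, 308).
476 = 2^2 × 7 × 17
308 = 2^2 × 7 × 11
gcd(476, 308) = 2^2 × 7 = 28.
green beads per bundle = 476 / 28 = 17.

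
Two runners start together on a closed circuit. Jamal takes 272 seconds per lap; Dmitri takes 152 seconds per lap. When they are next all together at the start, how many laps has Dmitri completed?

34 laps

They are all back at their starting positions together after one LCM of the periods.
272 = 2^4 × 17
152 = 2^3 × 19
LCM(272, 152) = 2^4 × 17 × 19 = 5168.
Laps for period 152: 5168 / 152 = 34.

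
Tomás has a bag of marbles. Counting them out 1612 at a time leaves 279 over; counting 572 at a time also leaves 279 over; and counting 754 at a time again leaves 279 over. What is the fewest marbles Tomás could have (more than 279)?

514507

N − 279 must be a common multiple of 1612, 572, and 754.
1612 = 2^2 × 13 × 31
572 = 2^2 × 11 × 13
754 = 2 × 13 × 29
LCM(1612, 572, 754) = 2^2 × 11 × 13 × 29 × 31 = 514228.
Smallest N > 279 is LCM + 279 = 514228 + 279 = 514507.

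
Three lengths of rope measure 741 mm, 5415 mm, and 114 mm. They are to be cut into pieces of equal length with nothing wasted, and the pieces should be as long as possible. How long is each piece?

The greatest length dividing all of 741, 5415, and 114 is their gcd.
741 = 3 × 13 × 19
5415 = 3 × 5 × 19^2
114 = 2 × 3 × 19
gcd(741, 5415, 114) = 3 × 19 = 57.

57 mm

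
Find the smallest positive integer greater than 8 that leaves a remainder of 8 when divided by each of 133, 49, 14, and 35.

9318

N − 8 must be a common multiple of 133, 49, 14, and 35.
133 = 7 × 19
49 = 7^2
14 = 2 × 7
35 = 5 × 7
LCM(133, 49, 14, 35) = 2 × 5 × 7^2 × 19 = 9310.
Smallest N > 8 is LCM + 8 = 9310 + 8 = 9318.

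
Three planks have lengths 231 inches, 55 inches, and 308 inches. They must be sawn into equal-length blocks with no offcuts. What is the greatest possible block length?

11 inches

This is the greatest common divisor of 231, 55, and 308.
231 = 3 × 7 × 11
55 = 5 × 11
308 = 2^2 × 7 × 11
gcd(231, 55, 308) = 11.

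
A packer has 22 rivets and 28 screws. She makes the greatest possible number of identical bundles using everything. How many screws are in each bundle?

14

Number of bundles = gcd(22, 28).
22 = 2 × 11
28 = 2^2 × 7
gcd(22, 28) = 2.
screws per bundle = 28 / 2 = 14.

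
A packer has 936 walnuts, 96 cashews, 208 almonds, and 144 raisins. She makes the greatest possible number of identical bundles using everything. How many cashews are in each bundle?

12

Number of bundles = gcd(936, 96, 208, 144).
936 = 2^3 × 3^2 × 13
96 = 2^5 × 3
208 = 2^4 × 13
144 = 2^4 × 3^2
gcd(936, 96, 208, 144) = 2^3 = 8.
cashews per bundle = 96 / 8 = 12.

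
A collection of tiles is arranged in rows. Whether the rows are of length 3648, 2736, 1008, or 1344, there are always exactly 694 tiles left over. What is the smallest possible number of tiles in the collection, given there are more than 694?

N − 694 must be a common multiple of 3648, 2736, 1008, and 1344.
3648 = 2^6 × 3 × 19
2736 = 2^4 × 3^2 × 19
1008 = 2^4 × 3^2 × 7
1344 = 2^6 × 3 × 7
LCM(3648, 2736, 1008, 1344) = 2^6 × 3^2 × 7 × 19 = 76608.
Smallest N > 694 is LCM + 694 = 76608 + 694 = 77302.

77302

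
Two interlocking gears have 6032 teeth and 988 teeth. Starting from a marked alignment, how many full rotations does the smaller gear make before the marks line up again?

The first common completion time is the LCM of the periods.
6032 = 2^4 × 13 × 29
988 = 2^2 × 13 × 19
LCM(6032, 988) = 2^4 × 13 × 19 × 29 = 114608.
Rotations for period 988: 114608 / 988 = 116.

116 rotations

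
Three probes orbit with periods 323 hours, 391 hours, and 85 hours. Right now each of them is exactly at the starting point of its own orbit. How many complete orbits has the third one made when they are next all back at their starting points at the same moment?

All finish a whole number of cycles simultaneously at t = LCM of the periods.
323 = 17 × 19
391 = 17 × 23
85 = 5 × 17
LCM(323, 391, 85) = 5 × 17 × 19 × 23 = 37145.
Orbits for period 85: 37145 / 85 = 437.

437 orbits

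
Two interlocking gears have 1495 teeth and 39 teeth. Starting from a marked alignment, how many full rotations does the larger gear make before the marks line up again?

All finish a whole number of cycles simultaneously at t = LCM of the periods.
1495 = 5 × 13 × 23
39 = 3 × 13
LCM(1495, 39) = 3 × 5 × 13 × 23 = 4485.
Rotations for period 1495: 4485 / 1495 = 3.

3 rotations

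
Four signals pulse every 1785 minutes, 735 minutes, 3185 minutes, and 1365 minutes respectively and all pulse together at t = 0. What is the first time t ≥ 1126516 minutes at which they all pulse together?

1137045 minutes

Joint pulses occur at multiples of LCM(1785, 735, 3185, 1365).
1785 = 3 × 5 × 7 × 17
735 = 3 × 5 × 7^2
3185 = 5 × 7^2 × 13
1365 = 3 × 5 × 7 × 13
LCM(1785, 735, 3185, 1365) = 3 × 5 × 7^2 × 13 × 17 = 162435.
Smallest multiple of 162435 that is ≥ 1126516: ⌈1126516/162435⌉ × 162435 = 7 × 162435 = 1137045.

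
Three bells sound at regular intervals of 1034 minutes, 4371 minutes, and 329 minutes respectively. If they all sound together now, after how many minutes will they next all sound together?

673134 minutes

The first simultaneous occurrence is after LCM of the individual periods.
1034 = 2 × 11 × 47
4371 = 3 × 31 × 47
329 = 7 × 47
LCM(1034, 4371, 329) = 2 × 3 × 7 × 11 × 31 × 47 = 673134.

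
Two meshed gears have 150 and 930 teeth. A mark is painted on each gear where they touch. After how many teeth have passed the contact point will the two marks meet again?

4650 teeth

The first simultaneous occurrence is after LCM of the individual periods.
150 = 2 × 3 × 5^2
930 = 2 × 3 × 5 × 31
LCM(150, 930) = 2 × 3 × 5^2 × 31 = 4650.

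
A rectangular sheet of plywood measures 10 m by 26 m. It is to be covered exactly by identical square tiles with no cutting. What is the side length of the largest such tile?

The tile side must divide both 10 and 26, so the largest is their gcd.
10 = 2 × 5
26 = 2 × 13
gcd(10, 26) = 2.

2 m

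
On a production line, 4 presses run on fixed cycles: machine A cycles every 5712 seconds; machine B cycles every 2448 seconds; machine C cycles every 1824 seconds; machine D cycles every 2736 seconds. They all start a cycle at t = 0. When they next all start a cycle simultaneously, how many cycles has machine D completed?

238 cycles

All finish a whole number of cycles simultaneously at t = LCM of the periods.
5712 = 2^4 × 3 × 7 × 17
2448 = 2^4 × 3^2 × 17
1824 = 2^5 × 3 × 19
2736 = 2^4 × 3^2 × 19
LCM(5712, 2448, 1824, 2736) = 2^5 × 3^2 × 7 × 17 × 19 = 651168.
Cycles for period 2736: 651168 / 2736 = 238.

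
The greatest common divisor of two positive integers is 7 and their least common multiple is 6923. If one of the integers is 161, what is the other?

For two integers, gcd × lcm = product, so the other is (7 × 6923) / 161 = 48461 / 161 = 301.

301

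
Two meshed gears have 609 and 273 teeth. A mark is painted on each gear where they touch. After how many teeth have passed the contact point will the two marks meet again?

7917 teeth

The first simultaneous occurrence is after LCM of the individual periods.
609 = 3 × 7 × 29
273 = 3 × 7 × 13
LCM(609, 273) = 3 × 7 × 13 × 29 = 7917.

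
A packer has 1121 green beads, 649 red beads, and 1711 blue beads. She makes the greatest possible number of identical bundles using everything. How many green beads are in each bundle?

19

Number of bundles = gcd(1121, 649, 1711).
1121 = 19 × 59
649 = 11 × 59
1711 = 29 × 59
gcd(1121, 649, 1711) = 59.
green beads per bundle = 1121 / 59 = 19.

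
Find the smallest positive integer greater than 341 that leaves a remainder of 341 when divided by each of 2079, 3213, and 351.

459800

N − 341 must be a common multiple of 2079, 3213, and 351.
2079 = 3^3 × 7 × 11
3213 = 3^3 × 7 × 17
351 = 3^3 × 13
LCM(2079, 3213, 351) = 3^3 × 7 × 11 × 13 × 17 = 459459.
Smallest N > 341 is LCM + 341 = 459459 + 341 = 459800.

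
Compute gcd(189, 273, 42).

21

189 = 3^3 × 7
273 = 3 × 7 × 13
42 = 2 × 3 × 7
gcd(189, 273, 42) = 3 × 7 = 21.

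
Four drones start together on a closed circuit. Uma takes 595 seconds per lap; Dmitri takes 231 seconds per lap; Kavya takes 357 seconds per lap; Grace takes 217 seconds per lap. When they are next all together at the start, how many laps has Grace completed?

2805 laps

All finish a whole number of cycles simultaneously at t = LCM of the periods.
595 = 5 × 7 × 17
231 = 3 × 7 × 11
357 = 3 × 7 × 17
217 = 7 × 31
LCM(595, 231, 357, 217) = 3 × 5 × 7 × 11 × 17 × 31 = 608685.
Laps for period 217: 608685 / 217 = 2805.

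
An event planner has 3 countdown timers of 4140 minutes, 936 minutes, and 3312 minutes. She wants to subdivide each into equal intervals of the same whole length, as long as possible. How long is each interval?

The interval must divide each timer length; the longest such is the gcd.
4140 = 2^2 × 3^2 × 5 × 23
936 = 2^3 × 3^2 × 13
3312 = 2^4 × 3^2 × 23
gcd(4140, 936, 3312) = 2^2 × 3^2 = 36.

36 minutes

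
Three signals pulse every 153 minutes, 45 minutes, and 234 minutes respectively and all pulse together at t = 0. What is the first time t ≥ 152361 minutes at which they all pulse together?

159120 minutes

Joint pulses occur at multiples of LCM(153, 45, 234).
153 = 3^2 × 17
45 = 3^2 × 5
234 = 2 × 3^2 × 13
LCM(153, 45, 234) = 2 × 3^2 × 5 × 13 × 17 = 19890.
Smallest multiple of 19890 that is ≥ 152361: ⌈152361/19890⌉ × 19890 = 8 × 19890 = 159120.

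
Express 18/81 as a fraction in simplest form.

18 = 2 × 3^2
81 = 3^4
gcd(18, 81) = 3^2 = 9.
Divide numerator and denominator by 9: 18/81 = 2/9.

2/9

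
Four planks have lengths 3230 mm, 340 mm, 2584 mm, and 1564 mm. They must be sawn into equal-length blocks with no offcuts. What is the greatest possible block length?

34 mm

This is the greatest common divisor of 3230, 340, 2584, and 1564.
3230 = 2 × 5 × 17 × 19
340 = 2^2 × 5 × 17
2584 = 2^3 × 17 × 19
1564 = 2^2 × 17 × 23
gcd(3230, 340, 2584, 1564) = 2 × 17 = 34.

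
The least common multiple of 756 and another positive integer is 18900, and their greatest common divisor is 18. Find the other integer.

450

gcd × lcm = product of the two integers, so the other integer is (18 × 18900) / 756 = 450.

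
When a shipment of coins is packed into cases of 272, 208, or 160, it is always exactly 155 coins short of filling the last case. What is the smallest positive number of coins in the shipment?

Being 155 short of a full case of size k means N ≡ −155 (mod k), i.e. N + 155 is a multiple of each size.
272 = 2^4 × 17
208 = 2^4 × 13
160 = 2^5 × 5
LCM(272, 208, 160) = 2^5 × 5 × 13 × 17 = 35360.
Smallest positive N is 35360 − 155 = 35205.

35205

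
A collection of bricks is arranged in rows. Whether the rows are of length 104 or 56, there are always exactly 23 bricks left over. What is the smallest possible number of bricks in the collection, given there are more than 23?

N − 23 must be a common multiple of 104 and 56.
104 = 2^3 × 13
56 = 2^3 × 7
LCM(104, 56) = 2^3 × 7 × 13 = 728.
Smallest N > 23 is LCM + 23 = 728 + 23 = 751.

751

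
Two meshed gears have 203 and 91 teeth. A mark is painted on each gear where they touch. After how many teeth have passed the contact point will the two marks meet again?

2639 teeth

The first simultaneous occurrence is after LCM of the individual periods.
203 = 7 × 29
91 = 7 × 13
LCM(203, 91) = 7 × 13 × 29 = 2639.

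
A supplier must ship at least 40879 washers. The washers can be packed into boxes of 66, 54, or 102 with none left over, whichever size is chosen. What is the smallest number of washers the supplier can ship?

50490

The number of washers must be a common multiple of 66, 54, and 102, so a multiple of their LCM.
66 = 2 × 3 × 11
54 = 2 × 3^3
102 = 2 × 3 × 17
LCM(66, 54, 102) = 2 × 3^3 × 11 × 17 = 10098.
Smallest multiple of 10098 that is ≥ 40879: ⌈40879/10098⌉ × 10098 = 5 × 10098 = 50490.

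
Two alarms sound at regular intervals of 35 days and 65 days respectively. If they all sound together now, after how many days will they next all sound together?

455 days

We need the least common multiple of the intervals.
35 = 5 × 7
65 = 5 × 13
LCM(35, 65) = 5 × 7 × 13 = 455.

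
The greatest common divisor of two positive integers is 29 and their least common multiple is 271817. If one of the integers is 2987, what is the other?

2639

For two integers, gcd × lcm = product, so the other is (29 × 271817) / 2987 = 7882693 / 2987 = 2639.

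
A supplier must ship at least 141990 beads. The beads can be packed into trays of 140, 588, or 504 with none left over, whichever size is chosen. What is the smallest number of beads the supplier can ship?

The number of beads must be a common multiple of 140, 588, and 504, so a multiple of their LCM.
140 = 2^2 × 5 × 7
588 = 2^2 × 3 × 7^2
504 = 2^3 × 3^2 × 7
LCM(140, 588, 504) = 2^3 × 3^2 × 5 × 7^2 = 17640.
Smallest multiple of 17640 that is ≥ 141990: ⌈141990/17640⌉ × 17640 = 9 × 17640 = 158760.

158760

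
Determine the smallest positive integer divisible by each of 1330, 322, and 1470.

1330 = 2 × 5 × 7 × 19
322 = 2 × 7 × 23
1470 = 2 × 3 × 5 × 7^2
LCM(1330, 322, 1470) = 2 × 3 × 5 × 7^2 × 19 × 23 = 642390.

642390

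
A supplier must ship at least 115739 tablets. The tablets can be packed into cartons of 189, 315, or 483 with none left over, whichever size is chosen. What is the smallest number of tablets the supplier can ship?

130410

The number of tablets must be a common multiple of 189, 315, and 483, so a multiple of their LCM.
189 = 3^3 × 7
315 = 3^2 × 5 × 7
483 = 3 × 7 × 23
LCM(189, 315, 483) = 3^3 × 5 × 7 × 23 = 21735.
Smallest multiple of 21735 that is ≥ 115739: ⌈115739/21735⌉ × 21735 = 6 × 21735 = 130410.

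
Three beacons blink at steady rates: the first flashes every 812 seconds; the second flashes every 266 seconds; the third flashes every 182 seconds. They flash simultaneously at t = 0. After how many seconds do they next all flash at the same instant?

200564 seconds

We need the least common multiple of the intervals.
812 = 2^2 × 7 × 29
266 = 2 × 7 × 19
182 = 2 × 7 × 13
LCM(812, 266, 182) = 2^2 × 7 × 13 × 19 × 29 = 200564.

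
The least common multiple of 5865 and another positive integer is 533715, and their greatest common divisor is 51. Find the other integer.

4641

gcd × lcm = product of the two integers, so the other integer is (51 × 533715) / 5865 = 4641.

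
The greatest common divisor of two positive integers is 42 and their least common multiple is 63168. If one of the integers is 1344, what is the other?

1974

For two integers, gcd × lcm = product, so the other is (42 × 63168) / 1344 = 2653056 / 1344 = 1974.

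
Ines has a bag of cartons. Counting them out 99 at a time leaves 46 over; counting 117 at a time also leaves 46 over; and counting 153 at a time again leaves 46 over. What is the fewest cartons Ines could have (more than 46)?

N − 46 must be a common multiple of 99, 117, and 153.
99 = 3^2 × 11
117 = 3^2 × 13
153 = 3^2 × 17
LCM(99, 117, 153) = 3^2 × 11 × 13 × 17 = 21879.
Smallest N > 46 is LCM + 46 = 21879 + 46 = 21925.

21925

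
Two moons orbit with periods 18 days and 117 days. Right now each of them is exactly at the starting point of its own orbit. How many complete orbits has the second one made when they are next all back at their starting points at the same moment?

All finish a whole number of cycles simultaneously at t = LCM of the periods.
18 = 2 × 3^2
117 = 3^2 × 13
LCM(18, 117) = 2 × 3^2 × 13 = 234.
Orbits for period 117: 234 / 117 = 2.

2 orbits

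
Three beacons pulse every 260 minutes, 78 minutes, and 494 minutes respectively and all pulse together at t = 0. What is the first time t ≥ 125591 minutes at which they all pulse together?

133380 minutes

Joint pulses occur at multiples of LCM(260, 78, 494).
260 = 2^2 × 5 × 13
78 = 2 × 3 × 13
494 = 2 × 13 × 19
LCM(260, 78, 494) = 2^2 × 3 × 5 × 13 × 19 = 14820.
Smallest multiple of 14820 that is ≥ 125591: ⌈125591/14820⌉ × 14820 = 9 × 14820 = 133380.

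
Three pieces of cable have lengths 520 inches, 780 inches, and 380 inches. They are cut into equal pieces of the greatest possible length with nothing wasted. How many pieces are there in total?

84

Piece length = gcd(520, 780, 380).
520 = 2^3 × 5 × 13
780 = 2^2 × 3 × 5 × 13
380 = 2^2 × 5 × 19
gcd(520, 780, 380) = 2^2 × 5 = 20.
Total pieces = 520/20 + 780/20 + 380/20 = 26 + 39 + 19 = 84.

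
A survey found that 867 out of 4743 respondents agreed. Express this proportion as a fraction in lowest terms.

867 = 3 × 17^2
4743 = 3^2 × 17 × 31
gcd(867, 4743) = 3 × 17 = 51.
Divide numerator and denominator by 51: 867/4743 = 17/93.

17/93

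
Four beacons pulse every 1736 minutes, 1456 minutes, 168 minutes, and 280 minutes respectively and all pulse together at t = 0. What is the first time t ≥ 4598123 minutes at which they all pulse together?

4739280 minutes

Joint pulses occur at multiples of LCM(1736, 1456, 168, 280).
1736 = 2^3 × 7 × 31
1456 = 2^4 × 7 × 13
168 = 2^3 × 3 × 7
280 = 2^3 × 5 × 7
LCM(1736, 1456, 168, 280) = 2^4 × 3 × 5 × 7 × 13 × 31 = 677040.
Smallest multiple of 677040 that is ≥ 4598123: ⌈4598123/677040⌉ × 677040 = 7 × 677040 = 4739280.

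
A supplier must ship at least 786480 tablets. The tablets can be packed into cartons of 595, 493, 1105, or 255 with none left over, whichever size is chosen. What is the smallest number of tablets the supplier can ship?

1345890

The number of tablets must be a common multiple of 595, 493, 1105, and 255, so a multiple of their LCM.
595 = 5 × 7 × 17
493 = 17 × 29
1105 = 5 × 13 × 17
255 = 3 × 5 × 17
LCM(595, 493, 1105, 255) = 3 × 5 × 7 × 13 × 17 × 29 = 672945.
Smallest multiple of 672945 that is ≥ 786480: ⌈786480/672945⌉ × 672945 = 2 × 672945 = 1345890.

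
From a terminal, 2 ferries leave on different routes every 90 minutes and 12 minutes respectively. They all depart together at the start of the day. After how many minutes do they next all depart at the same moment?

180 minutes

They coincide at every common multiple of the periods; the first is the LCM.
90 = 2 × 3^2 × 5
12 = 2^2 × 3
LCM(90, 12) = 2^2 × 3^2 × 5 = 180.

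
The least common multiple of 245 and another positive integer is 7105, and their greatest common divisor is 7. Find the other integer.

203

gcd × lcm = product of the two integers, so the other integer is (7 × 7105) / 245 = 203.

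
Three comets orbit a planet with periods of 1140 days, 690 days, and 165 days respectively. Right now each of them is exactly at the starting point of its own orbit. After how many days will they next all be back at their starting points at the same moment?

They coincide at every common multiple of the periods; the first is the LCM.
1140 = 2^2 × 3 × 5 × 19
690 = 2 × 3 × 5 × 23
165 = 3 × 5 × 11
LCM(1140, 690, 165) = 2^2 × 3 × 5 × 11 × 19 × 23 = 288420.

288420 days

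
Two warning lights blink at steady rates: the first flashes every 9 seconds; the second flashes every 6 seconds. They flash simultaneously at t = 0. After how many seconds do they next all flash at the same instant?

They coincide at every common multiple of the periods; the first is the LCM.
9 = 3^2
6 = 2 × 3
LCM(9, 6) = 2 × 3^2 = 18.

18 seconds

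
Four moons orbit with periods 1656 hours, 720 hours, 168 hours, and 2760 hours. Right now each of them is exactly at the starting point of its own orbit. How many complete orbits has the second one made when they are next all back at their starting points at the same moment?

They are all back at their starting positions together after one LCM of the periods.
1656 = 2^3 × 3^2 × 23
720 = 2^4 × 3^2 × 5
168 = 2^3 × 3 × 7
2760 = 2^3 × 3 × 5 × 23
LCM(1656, 720, 168, 2760) = 2^4 × 3^2 × 5 × 7 × 23 = 115920.
Orbits for period 720: 115920 / 720 = 161.

161 orbits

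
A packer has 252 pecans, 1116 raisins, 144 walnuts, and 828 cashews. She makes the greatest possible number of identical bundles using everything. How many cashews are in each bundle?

Number of bundles = gcd(252, 1116, 144, 828).
252 = 2^2 × 3^2 × 7
1116 = 2^2 × 3^2 × 31
144 = 2^4 × 3^2
828 = 2^2 × 3^2 × 23
gcd(252, 1116, 144, 828) = 2^2 × 3^2 = 36.
cashews per bundle = 828 / 36 = 23.

23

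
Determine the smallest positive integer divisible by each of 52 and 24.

52 = 2^2 × 13
24 = 2^3 × 3
LCM(52, 24) = 2^3 × 3 × 13 = 312.

312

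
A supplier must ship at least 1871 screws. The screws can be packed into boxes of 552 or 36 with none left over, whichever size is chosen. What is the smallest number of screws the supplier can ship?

The number of screws must be a common multiple of 552 and 36, so a multiple of their LCM.
552 = 2^3 × 3 × 23
36 = 2^2 × 3^2
LCM(552, 36) = 2^3 × 3^2 × 23 = 1656.
Smallest multiple of 1656 that is ≥ 1871: ⌈1871/1656⌉ × 1656 = 2 × 1656 = 3312.

3312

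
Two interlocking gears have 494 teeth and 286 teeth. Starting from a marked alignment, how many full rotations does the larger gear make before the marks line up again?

They are all back at their starting positions together after one LCM of the periods.
494 = 2 × 13 × 19
286 = 2 × 11 × 13
LCM(494, 286) = 2 × 11 × 13 × 19 = 5434.
Rotations for period 494: 5434 / 494 = 11.

11 rotations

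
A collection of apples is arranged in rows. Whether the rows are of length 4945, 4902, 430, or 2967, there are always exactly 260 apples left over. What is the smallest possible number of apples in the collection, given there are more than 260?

563990

N − 260 must be a common multiple of 4945, 4902, 430, and 2967.
4945 = 5 × 23 × 43
4902 = 2 × 3 × 19 × 43
430 = 2 × 5 × 43
2967 = 3 × 23 × 43
LCM(4945, 4902, 430, 2967) = 2 × 3 × 5 × 19 × 23 × 43 = 563730.
Smallest N > 260 is LCM + 260 = 563730 + 260 = 563990.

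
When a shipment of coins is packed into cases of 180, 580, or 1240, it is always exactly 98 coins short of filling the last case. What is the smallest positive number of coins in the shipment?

323542

Being 98 short of a full case of size k means N ≡ −98 (mod k), i.e. N + 98 is a multiple of each size.
180 = 2^2 × 3^2 × 5
580 = 2^2 × 5 × 29
1240 = 2^3 × 5 × 31
LCM(180, 580, 1240) = 2^3 × 3^2 × 5 × 29 × 31 = 323640.
Smallest positive N is 323640 − 98 = 323542.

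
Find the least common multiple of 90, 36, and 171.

90 = 2 × 3^2 × 5
36 = 2^2 × 3^2
171 = 3^2 × 19
LCM(90, 36, 171) = 2^2 × 3^2 × 5 × 19 = 3420.

3420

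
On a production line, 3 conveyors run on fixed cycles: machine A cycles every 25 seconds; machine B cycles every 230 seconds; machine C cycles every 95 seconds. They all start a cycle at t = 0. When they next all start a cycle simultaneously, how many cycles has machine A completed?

The first common completion time is the LCM of the periods.
25 = 5^2
230 = 2 × 5 × 23
95 = 5 × 19
LCM(25, 230, 95) = 2 × 5^2 × 19 × 23 = 21850.
Cycles for period 25: 21850 / 25 = 874.

874 cycles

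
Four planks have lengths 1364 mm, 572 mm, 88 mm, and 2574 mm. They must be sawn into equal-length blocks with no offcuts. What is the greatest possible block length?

The block length must divide every plank, so the greatest is gcd(1364, 572, 88, 2574).
1364 = 2^2 × 11 × 31
572 = 2^2 × 11 × 13
88 = 2^3 × 11
2574 = 2 × 3^2 × 11 × 13
gcd(1364, 572, 88, 2574) = 2 × 11 = 22.

22 mm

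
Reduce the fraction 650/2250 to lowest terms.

13/45

650 = 2 × 5^2 × 13
2250 = 2 × 3^2 × 5^3
gcd(650, 2250) = 2 × 5^2 = 50.
Divide numerator and denominator by 50: 650/2250 = 13/45.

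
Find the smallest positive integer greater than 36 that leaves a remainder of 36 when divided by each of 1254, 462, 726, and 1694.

N − 36 must be a common multiple of 1254, 462, 726, and 1694.
1254 = 2 × 3 × 11 × 19
462 = 2 × 3 × 7 × 11
726 = 2 × 3 × 11^2
1694 = 2 × 7 × 11^2
LCM(1254, 462, 726, 1694) = 2 × 3 × 7 × 11^2 × 19 = 96558.
Smallest N > 36 is LCM + 36 = 96558 + 36 = 96594.

96594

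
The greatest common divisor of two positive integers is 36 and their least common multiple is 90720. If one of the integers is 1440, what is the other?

2268

For two integers, gcd × lcm = product, so the other is (36 × 90720) / 1440 = 3265920 / 1440 = 2268.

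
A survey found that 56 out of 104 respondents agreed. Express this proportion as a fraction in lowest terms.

56 = 2^3 × 7
104 = 2^3 × 13
gcd(56, 104) = 2^3 = 8.
Divide numerator and denominator by 8: 56/104 = 7/13.

7/13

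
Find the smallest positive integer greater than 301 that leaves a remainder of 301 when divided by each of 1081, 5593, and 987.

386218

N − 301 must be a common multiple of 1081, 5593, and 987.
1081 = 23 × 47
5593 = 7 × 17 × 47
987 = 3 × 7 × 47
LCM(1081, 5593, 987) = 3 × 7 × 17 × 23 × 47 = 385917.
Smallest N > 301 is LCM + 301 = 385917 + 301 = 386218.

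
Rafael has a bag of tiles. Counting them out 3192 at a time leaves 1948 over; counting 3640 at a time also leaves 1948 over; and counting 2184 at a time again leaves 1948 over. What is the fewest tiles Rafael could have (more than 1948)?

N − 1948 must be a common multiple of 3192, 3640, and 2184.
3192 = 2^3 × 3 × 7 × 19
3640 = 2^3 × 5 × 7 × 13
2184 = 2^3 × 3 × 7 × 13
LCM(3192, 3640, 2184) = 2^3 × 3 × 5 × 7 × 13 × 19 = 207480.
Smallest N > 1948 is LCM + 1948 = 207480 + 1948 = 209428.

209428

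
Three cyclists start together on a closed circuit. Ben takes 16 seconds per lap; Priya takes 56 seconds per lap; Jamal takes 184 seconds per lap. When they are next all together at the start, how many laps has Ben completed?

161 laps

They are all back at their starting positions together after one LCM of the periods.
16 = 2^4
56 = 2^3 × 7
184 = 2^3 × 23
LCM(16, 56, 184) = 2^4 × 7 × 23 = 2576.
Laps for period 16: 2576 / 16 = 161.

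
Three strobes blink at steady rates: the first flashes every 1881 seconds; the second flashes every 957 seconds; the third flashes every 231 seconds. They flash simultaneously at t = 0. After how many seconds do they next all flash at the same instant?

381843 seconds

They coincide at every common multiple of the periods; the first is the LCM.
1881 = 3^2 × 11 × 19
957 = 3 × 11 × 29
231 = 3 × 7 × 11
LCM(1881, 957, 231) = 3^2 × 7 × 11 × 19 × 29 = 381843.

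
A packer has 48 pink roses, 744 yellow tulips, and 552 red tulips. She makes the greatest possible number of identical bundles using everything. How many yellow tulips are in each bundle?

31

Number of bundles = gcd(48, 744, 552).
48 = 2^4 × 3
744 = 2^3 × 3 × 31
552 = 2^3 × 3 × 23
gcd(48, 744, 552) = 2^3 × 3 = 24.
yellow tulips per bundle = 744 / 24 = 31.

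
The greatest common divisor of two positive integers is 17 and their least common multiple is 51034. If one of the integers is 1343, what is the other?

646

For two integers, gcd × lcm = product, so the other is (17 × 51034) / 1343 = 867578 / 1343 = 646.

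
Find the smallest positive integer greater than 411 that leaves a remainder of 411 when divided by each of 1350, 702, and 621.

404061

N − 411 must be a common multiple of 1350, 702, and 621.
1350 = 2 × 3^3 × 5^2
702 = 2 × 3^3 × 13
621 = 3^3 × 23
LCM(1350, 702, 621) = 2 × 3^3 × 5^2 × 13 × 23 = 403650.
Smallest N > 411 is LCM + 411 = 403650 + 411 = 404061.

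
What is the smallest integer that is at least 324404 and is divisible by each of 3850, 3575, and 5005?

350350

The integer must be a common multiple of 3850, 3575, and 5005, so a multiple of their LCM.
3850 = 2 × 5^2 × 7 × 11
3575 = 5^2 × 11 × 13
5005 = 5 × 7 × 11 × 13
LCM(3850, 3575, 5005) = 2 × 5^2 × 7 × 11 × 13 = 50050.
Smallest multiple of 50050 that is ≥ 324404: ⌈324404/50050⌉ × 50050 = 7 × 50050 = 350350.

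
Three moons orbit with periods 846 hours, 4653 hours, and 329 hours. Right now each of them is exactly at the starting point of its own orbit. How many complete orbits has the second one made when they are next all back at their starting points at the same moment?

They are all back at their starting positions together after one LCM of the periods.
846 = 2 × 3^2 × 47
4653 = 3^2 × 11 × 47
329 = 7 × 47
LCM(846, 4653, 329) = 2 × 3^2 × 7 × 11 × 47 = 65142.
Orbits for period 4653: 65142 / 4653 = 14.

14 orbits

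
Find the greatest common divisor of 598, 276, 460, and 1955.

598 = 2 × 13 × 23
276 = 2^2 × 3 × 23
460 = 2^2 × 5 × 23
1955 = 5 × 17 × 23
gcd(598, 276, 460, 1955) = 23.

23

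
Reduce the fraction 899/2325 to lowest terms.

29/75

899 = 29 × 31
2325 = 3 × 5^2 × 31
gcd(899, 2325) = 31.
Divide numerator and denominator by 31: 899/2325 = 29/75.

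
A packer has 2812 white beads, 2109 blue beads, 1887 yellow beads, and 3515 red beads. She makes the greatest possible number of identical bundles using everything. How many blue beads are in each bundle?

57

Number of bundles = gcd(2812, 2109, 1887, 3515).
2812 = 2^2 × 19 × 37
2109 = 3 × 19 × 37
1887 = 3 × 17 × 37
3515 = 5 × 19 × 37
gcd(2812, 2109, 1887, 3515) = 37.
blue beads per bundle = 2109 / 37 = 57.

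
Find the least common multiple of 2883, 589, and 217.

2883 = 3 × 31^2
589 = 19 × 31
217 = 7 × 31
LCM(2883, 589, 217) = 3 × 7 × 19 × 31^2 = 383439.

383439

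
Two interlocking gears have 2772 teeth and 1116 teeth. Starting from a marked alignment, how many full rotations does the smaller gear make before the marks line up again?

77 rotations

They are all back at their starting positions together after one LCM of the periods.
2772 = 2^2 × 3^2 × 7 × 11
1116 = 2^2 × 3^2 × 31
LCM(2772, 1116) = 2^2 × 3^2 × 7 × 11 × 31 = 85932.
Rotations for period 1116: 85932 / 1116 = 77.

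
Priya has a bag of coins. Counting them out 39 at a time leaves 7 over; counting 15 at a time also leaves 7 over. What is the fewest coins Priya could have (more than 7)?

202

N − 7 must be a common multiple of 39 and 15.
39 = 3 × 13
15 = 3 × 5
LCM(39, 15) = 3 × 5 × 13 = 195.
Smallest N > 7 is LCM + 7 = 195 + 7 = 202.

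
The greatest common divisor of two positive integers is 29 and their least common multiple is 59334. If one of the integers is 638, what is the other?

For two integers, gcd × lcm = product, so the other is (29 × 59334) / 638 = 1720686 / 638 = 2697.

2697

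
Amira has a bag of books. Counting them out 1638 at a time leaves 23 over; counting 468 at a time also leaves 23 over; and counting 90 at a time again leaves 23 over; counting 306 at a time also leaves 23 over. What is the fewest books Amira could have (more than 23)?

278483

N − 23 must be a common multiple of 1638, 468, 90, and 306.
1638 = 2 × 3^2 × 7 × 13
468 = 2^2 × 3^2 × 13
90 = 2 × 3^2 × 5
306 = 2 × 3^2 × 17
LCM(1638, 468, 90, 306) = 2^2 × 3^2 × 5 × 7 × 13 × 17 = 278460.
Smallest N > 23 is LCM + 23 = 278460 + 23 = 278483.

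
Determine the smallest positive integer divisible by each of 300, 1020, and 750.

25500

300 = 2^2 × 3 × 5^2
1020 = 2^2 × 3 × 5 × 17
750 = 2 × 3 × 5^3
LCM(300, 1020, 750) = 2^2 × 3 × 5^3 × 17 = 25500.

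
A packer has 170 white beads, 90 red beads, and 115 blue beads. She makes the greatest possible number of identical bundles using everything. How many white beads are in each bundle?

Number of bundles = gcd(170, 90, 115).
170 = 2 × 5 × 17
90 = 2 × 3^2 × 5
115 = 5 × 23
gcd(170, 90, 115) = 5.
white beads per bundle = 170 / 5 = 34.

34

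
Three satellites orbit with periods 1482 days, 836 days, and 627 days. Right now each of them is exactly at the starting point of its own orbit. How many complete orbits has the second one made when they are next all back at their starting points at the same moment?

They are all back at their starting positions together after one LCM of the periods.
1482 = 2 × 3 × 13 × 19
836 = 2^2 × 11 × 19
627 = 3 × 11 × 19
LCM(1482, 836, 627) = 2^2 × 3 × 11 × 13 × 19 = 32604.
Orbits for period 836: 32604 / 836 = 39.

39 orbits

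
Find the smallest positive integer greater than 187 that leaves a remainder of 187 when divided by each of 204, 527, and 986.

183583

N − 187 must be a common multiple of 204, 527, and 986.
204 = 2^2 × 3 × 17
527 = 17 × 31
986 = 2 × 17 × 29
LCM(204, 527, 986) = 2^2 × 3 × 17 × 29 × 31 = 183396.
Smallest N > 187 is LCM + 187 = 183396 + 187 = 183583.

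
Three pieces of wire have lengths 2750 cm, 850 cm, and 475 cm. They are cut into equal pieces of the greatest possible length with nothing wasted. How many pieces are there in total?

163

Piece length = gcd(2750, 850, 475).
2750 = 2 × 5^3 × 11
850 = 2 × 5^2 × 17
475 = 5^2 × 19
gcd(2750, 850, 475) = 5^2 = 25.
Total pieces = 2750/25 + 850/25 + 475/25 = 110 + 34 + 19 = 163.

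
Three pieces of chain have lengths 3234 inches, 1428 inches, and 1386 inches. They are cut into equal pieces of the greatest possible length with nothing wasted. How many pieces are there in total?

Piece length = gcd(3234, 1428, 1386).
3234 = 2 × 3 × 7^2 × 11
1428 = 2^2 × 3 × 7 × 17
1386 = 2 × 3^2 × 7 × 11
gcd(3234, 1428, 1386) = 2 × 3 × 7 = 42.
Total pieces = 3234/42 + 1428/42 + 1386/42 = 77 + 34 + 33 = 144.

144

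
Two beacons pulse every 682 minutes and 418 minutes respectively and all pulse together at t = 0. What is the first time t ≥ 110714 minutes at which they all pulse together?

Joint pulses occur at multiples of LCM(682, 418).
682 = 2 × 11 × 31
418 = 2 × 11 × 19
LCM(682, 418) = 2 × 11 × 19 × 31 = 12958.
Smallest multiple of 12958 that is ≥ 110714: ⌈110714/12958⌉ × 12958 = 9 × 12958 = 116622.

116622 minutes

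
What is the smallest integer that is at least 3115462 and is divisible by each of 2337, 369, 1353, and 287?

The integer must be a common multiple of 2337, 369, 1353, and 287, so a multiple of their LCM.
2337 = 3 × 19 × 41
369 = 3^2 × 41
1353 = 3 × 11 × 41
287 = 7 × 41
LCM(2337, 369, 1353, 287) = 3^2 × 7 × 11 × 19 × 41 = 539847.
Smallest multiple of 539847 that is ≥ 3115462: ⌈3115462/539847⌉ × 539847 = 6 × 539847 = 3239082.

3239082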